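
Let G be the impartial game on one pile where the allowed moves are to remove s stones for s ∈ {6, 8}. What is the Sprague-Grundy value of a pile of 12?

Compute g(0), g(1), … for moves {6, 8}:
k:     0  1  2  3  4  5  6  7  8  9 10 11 12
g(k):  0  0  0  0  0  0  1  1  1  1  1  1  2
So g(12) = 2.

2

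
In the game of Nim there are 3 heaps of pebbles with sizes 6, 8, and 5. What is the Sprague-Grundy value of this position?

Compute the nim-sum pairwise:
6 ^ 8 = 14
14 ^ 5 = 11

11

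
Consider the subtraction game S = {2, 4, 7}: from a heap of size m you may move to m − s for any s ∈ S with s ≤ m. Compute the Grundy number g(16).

2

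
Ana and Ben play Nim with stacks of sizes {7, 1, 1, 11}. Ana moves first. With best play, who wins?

Ana wins

Bitwise XOR of the heap sizes:
  0111  (7)
  0001  (1)
  0001  (1)
  1011  (11)
  ----
  1100  (12)
The nim-sum is 12 ≠ 0, so this is an N-position: the player to move can win; Ana has a winning move.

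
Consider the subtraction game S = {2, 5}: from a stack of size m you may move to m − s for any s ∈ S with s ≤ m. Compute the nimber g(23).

Grundy values for subtraction set {2, 5}:
k:     0  1  2  3  4  5  6  7  8  9 10 11 12 13 14 15 16 17 18 19 20 21 22 23
g(k):  0  0  1  1  0  2  1  0  0  1  1  0  2  1  0  0  1  1  0  2  1  0  0  1
So g(23) = 1.

1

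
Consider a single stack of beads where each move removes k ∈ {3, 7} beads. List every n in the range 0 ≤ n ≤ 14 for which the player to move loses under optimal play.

0, 1, 2, 6, 10, 11, 12

Build the Grundy sequence with g(k) = mex{g(k−s) : s ∈ {3, 7}, s ≤ k}:
k:     0  1  2  3  4  5  6  7  8  9 10 11 12 13 14
g(k):  0  0  0  1  1  1  0  2  2  1  0  0  0  1  1
The P-positions (g = 0) in 0..14 are 0, 1, 2, 6, 10, 11, 12.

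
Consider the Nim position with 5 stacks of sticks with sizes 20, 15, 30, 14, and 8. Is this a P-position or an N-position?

N-position

Compute the nim-sum pairwise:
20 XOR 15 = 27
27 XOR 30 = 5
5 XOR 14 = 11
11 XOR 8 = 3
The nim-sum is 3 ≠ 0, so this is an N-position: the player to move can win.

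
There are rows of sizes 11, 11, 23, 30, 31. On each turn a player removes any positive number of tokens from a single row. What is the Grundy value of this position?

22

Nim-sum: 11 ⊕ 11 ⊕ 23 ⊕ 30 ⊕ 31 = 22.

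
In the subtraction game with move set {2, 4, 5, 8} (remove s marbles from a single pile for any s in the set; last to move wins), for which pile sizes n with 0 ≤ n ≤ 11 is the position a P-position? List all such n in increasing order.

Compute g(0), g(1), … for moves {2, 4, 5, 8}:
g(0) = mex{} = 0
g(1) = mex{} = 0
g(2) = mex{0} = 1
g(3) = mex{0} = 1
g(4) = mex{0,1} = 2
g(5) = mex{0,1} = 2
g(6) = mex{0,1,2} = 3
g(7) = mex{1,2} = 0
g(8) = mex{0,1,2,3} = 4
g(9) = mex{0,2} = 1
g(10) = mex{1,2,3,4} = 0
g(11) = mex{0,1,3} = 2
The P-positions (g = 0) in 0..11 are 0, 1, 7, 10.

0, 1, 7, 10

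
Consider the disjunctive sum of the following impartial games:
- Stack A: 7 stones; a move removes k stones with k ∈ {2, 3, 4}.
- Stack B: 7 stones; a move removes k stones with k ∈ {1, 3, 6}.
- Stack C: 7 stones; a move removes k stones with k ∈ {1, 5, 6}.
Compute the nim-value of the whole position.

0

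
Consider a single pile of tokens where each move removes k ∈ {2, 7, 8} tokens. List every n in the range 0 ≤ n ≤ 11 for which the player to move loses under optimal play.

Grundy values for subtraction set {2, 7, 8}:
k:     0  1  2  3  4  5  6  7  8  9 10 11
g(k):  0  0  1  1  0  0  1  1  2  2  0  3
The P-positions (g = 0) in 0..11 are 0, 1, 4, 5, 10.

0, 1, 4, 5, 10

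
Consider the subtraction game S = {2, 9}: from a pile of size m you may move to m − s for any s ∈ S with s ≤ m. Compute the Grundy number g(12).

Compute g(0), g(1), … for moves {2, 9}:
k:     0  1  2  3  4  5  6  7  8  9 10 11 12
g(k):  0  0  1  1  0  0  1  1  0  2  1  0  0
So g(12) = 0.

0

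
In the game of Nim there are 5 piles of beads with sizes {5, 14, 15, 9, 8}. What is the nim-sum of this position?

Nim-sum: 5 ^ 14 ^ 15 ^ 9 ^ 8 = 5.

5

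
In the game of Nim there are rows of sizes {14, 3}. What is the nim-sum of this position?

13

Nim-sum: 14 ^ 3 = 13.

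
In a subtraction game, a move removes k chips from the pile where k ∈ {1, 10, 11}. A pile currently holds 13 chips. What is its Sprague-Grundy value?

3

Compute g(0), g(1), … for moves {1, 10, 11}:
g(0) = mex{} = 0
g(1) = mex{0} = 1
g(2) = mex{1} = 0
g(3) = mex{0} = 1
g(4) = mex{1} = 0
g(5) = mex{0} = 1
g(6) = mex{1} = 0
g(7) = mex{0} = 1
g(8) = mex{1} = 0
g(9) = mex{0} = 1
g(10) = mex{0,1} = 2
g(11) = mex{0,1,2} = 3
g(12) = mex{0,1,3} = 2
g(13) = mex{0,1,2} = 3
So g(13) = 3.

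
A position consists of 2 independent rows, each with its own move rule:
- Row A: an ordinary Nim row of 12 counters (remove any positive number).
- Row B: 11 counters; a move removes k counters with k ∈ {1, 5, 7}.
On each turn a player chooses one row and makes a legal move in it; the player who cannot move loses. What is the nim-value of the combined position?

13

Row A is a plain Nim row of size 12, so its Grundy value is 12.
Build the Grundy sequence for row B with g(k) = mex{g(k−s) : s ∈ {1, 5, 7}, s ≤ k}:
k:     0  1  2  3  4  5  6  7  8  9 10 11
g(k):  0  1  0  1  0  1  0  1  0  1  0  1
So g(11) = 1.
The value of a disjunctive sum is the nim-sum of the parts.
Combined value = 12 ⊕ 1 = 13.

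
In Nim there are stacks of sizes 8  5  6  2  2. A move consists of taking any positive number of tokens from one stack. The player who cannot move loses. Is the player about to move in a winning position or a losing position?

In binary:
  1000  (8)
  0101  (5)
  0110  (6)
  0010  (2)
  0010  (2)
  ----
  1011  (11)
The nim-sum is 11 ≠ 0, so this is an N-position: the player to move can win.

Winning position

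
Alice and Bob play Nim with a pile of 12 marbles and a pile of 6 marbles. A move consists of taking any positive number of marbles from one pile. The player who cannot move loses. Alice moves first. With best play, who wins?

Nim-sum: 12 ^ 6 = 10.
The nim-sum is 10 ≠ 0, so this is an N-position: the player to move can win; Alice has a winning move.

Alice wins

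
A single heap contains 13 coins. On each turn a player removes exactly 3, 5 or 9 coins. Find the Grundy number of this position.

Build the Grundy sequence with g(k) = mex{g(k−s) : s ∈ {3, 5, 9}, s ≤ k}:
k:     0  1  2  3  4  5  6  7  8  9 10 11 12 13
g(k):  0  0  0  1  1  1  2  2  0  3  3  1  0  2
So g(13) = 2.

2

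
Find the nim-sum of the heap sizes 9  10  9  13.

Nim-sum: 9 ⊕ 10 ⊕ 9 ⊕ 13 = 7.

7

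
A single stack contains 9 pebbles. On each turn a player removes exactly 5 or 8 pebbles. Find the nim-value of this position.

1

Build the Grundy sequence with g(k) = mex{g(k−s) : s ∈ {5, 8}, s ≤ k}:
g(0) = mex{} = 0
g(1) = mex{} = 0
g(2) = mex{} = 0
g(3) = mex{} = 0
g(4) = mex{} = 0
g(5) = mex{0} = 1
g(6) = mex{0} = 1
g(7) = mex{0} = 1
g(8) = mex{0} = 1
g(9) = mex{0} = 1
So g(9) = 1.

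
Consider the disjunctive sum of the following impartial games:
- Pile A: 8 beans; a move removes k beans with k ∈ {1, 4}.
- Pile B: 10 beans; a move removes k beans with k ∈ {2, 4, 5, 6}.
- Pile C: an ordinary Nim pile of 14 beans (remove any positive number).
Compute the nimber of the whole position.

14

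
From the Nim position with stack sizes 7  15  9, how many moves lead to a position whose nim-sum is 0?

Compute the nim-sum pairwise:
7 ^ 15 = 8
8 ^ 9 = 1
The overall nim-sum is X = 1. A stack of size p has a winning move iff p XOR X < p (reduce it to p XOR X).
  7: 7 XOR 1 = 6 < 7 — winning move (to 6).
  15: 15 XOR 1 = 14 < 15 — winning move (to 14).
  9: 9 XOR 1 = 8 < 9 — winning move (to 8).
That gives 3 winning moves.

3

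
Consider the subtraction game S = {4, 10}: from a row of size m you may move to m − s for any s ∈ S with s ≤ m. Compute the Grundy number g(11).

Build the Grundy sequence with g(k) = mex{g(k−s) : s ∈ {4, 10}, s ≤ k}:
k:     0  1  2  3  4  5  6  7  8  9 10 11
g(k):  0  0  0  0  1  1  1  1  0  0  2  2
So g(11) = 2.

2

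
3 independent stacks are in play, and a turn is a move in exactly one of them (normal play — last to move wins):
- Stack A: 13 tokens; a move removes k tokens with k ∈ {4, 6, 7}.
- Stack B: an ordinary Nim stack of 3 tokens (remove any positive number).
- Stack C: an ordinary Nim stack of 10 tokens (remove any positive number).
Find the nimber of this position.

9

For stack A, compute g(0), g(1), … with moves {4, 6, 7}:
k:     0  1  2  3  4  5  6  7  8  9 10 11 12 13
g(k):  0  0  0  0  1  1  1  1  2  2  2  0  0  0
So g(13) = 0.
Stack B is a plain Nim stack of size 3, so its Grundy value is 3.
Stack C is a plain Nim stack of size 10, so its Grundy value is 10.
The value of a disjunctive sum is the nim-sum of the parts.
Combined value = 0 XOR 3 XOR 10 = 9.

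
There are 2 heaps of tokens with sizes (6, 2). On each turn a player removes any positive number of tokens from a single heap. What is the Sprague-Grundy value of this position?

Write each in binary and XOR column by column:
  110  (6)
  010  (2)
  ---
  100  (4)

4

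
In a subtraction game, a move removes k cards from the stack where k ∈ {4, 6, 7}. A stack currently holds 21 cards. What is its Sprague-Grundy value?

Grundy values for subtraction set {4, 6, 7}:
k:     0  1  2  3  4  5  6  7  8  9 10 11 12 13 14 15 16 17 18 19 20 21
g(k):  0  0  0  0  1  1  1  1  2  2  2  0  0  0  0  1  1  1  1  2  2  2
So g(21) = 2.

2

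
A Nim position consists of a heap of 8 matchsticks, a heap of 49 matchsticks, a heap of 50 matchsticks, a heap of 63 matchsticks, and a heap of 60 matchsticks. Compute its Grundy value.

8

Bitwise XOR of the heap sizes:
  001000  (8)
  110001  (49)
  110010  (50)
  111111  (63)
  111100  (60)
  ------
  001000  (8)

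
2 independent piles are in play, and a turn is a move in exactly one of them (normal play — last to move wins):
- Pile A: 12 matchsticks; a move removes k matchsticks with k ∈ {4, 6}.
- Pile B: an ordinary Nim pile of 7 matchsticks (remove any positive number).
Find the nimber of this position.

Build the Grundy sequence for pile A with g(k) = mex{g(k−s) : s ∈ {4, 6}, s ≤ k}:
k:     0  1  2  3  4  5  6  7  8  9 10 11 12
g(k):  0  0  0  0  1  1  1  1  2  2  0  0  0
So g(12) = 0.
Pile B is a plain Nim pile of size 7, so its Grundy value is 7.
The value of a disjunctive sum is the nim-sum of the parts.
Combined value = 0 XOR 7 = 7.

7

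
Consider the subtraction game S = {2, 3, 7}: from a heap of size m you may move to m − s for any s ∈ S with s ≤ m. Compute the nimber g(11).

0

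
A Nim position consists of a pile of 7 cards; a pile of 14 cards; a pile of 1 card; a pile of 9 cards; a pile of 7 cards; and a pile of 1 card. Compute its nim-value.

7

In binary:
  0111  (7)
  1110  (14)
  0001  (1)
  1001  (9)
  0111  (7)
  0001  (1)
  ----
  0111  (7)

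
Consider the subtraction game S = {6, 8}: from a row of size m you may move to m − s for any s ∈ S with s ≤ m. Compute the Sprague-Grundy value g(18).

Build the Grundy sequence with g(k) = mex{g(k−s) : s ∈ {6, 8}, s ≤ k}:
k:     0  1  2  3  4  5  6  7  8  9 10 11 12 13 14 15 16 17 18
g(k):  0  0  0  0  0  0  1  1  1  1  1  1  2  2  0  0  0  0  0
So g(18) = 0.

0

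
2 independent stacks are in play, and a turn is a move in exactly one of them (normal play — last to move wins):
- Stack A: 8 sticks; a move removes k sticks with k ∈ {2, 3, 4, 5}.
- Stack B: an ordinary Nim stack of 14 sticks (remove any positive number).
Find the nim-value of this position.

Grundy values for stack A (subtraction set {2, 3, 4, 5}):
g(0) = mex{} = 0
g(1) = mex{} = 0
g(2) = mex{0} = 1
g(3) = mex{0} = 1
g(4) = mex{0,1} = 2
g(5) = mex{0,1} = 2
g(6) = mex{0,1,2} = 3
g(7) = mex{1,2} = 0
g(8) = mex{1,2,3} = 0
So g(8) = 0.
Stack B is a plain Nim stack of size 14, so its Grundy value is 14.
The value of a disjunctive sum is the nim-sum of the parts.
Combined value = 0 XOR 14 = 14.

14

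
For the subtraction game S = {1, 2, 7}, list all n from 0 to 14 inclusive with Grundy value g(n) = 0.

Build the Grundy sequence with g(k) = mex{g(k−s) : s ∈ {1, 2, 7}, s ≤ k}:
g(0) = mex{} = 0
g(1) = mex{0} = 1
g(2) = mex{0,1} = 2
g(3) = mex{1,2} = 0
g(4) = mex{0,2} = 1
g(5) = mex{0,1} = 2
g(6) = mex{1,2} = 0
g(7) = mex{0,2} = 1
g(8) = mex{0,1} = 2
g(9) = mex{1,2} = 0
g(10) = mex{0,2} = 1
g(11) = mex{0,1} = 2
g(12) = mex{1,2} = 0
g(13) = mex{0,2} = 1
g(14) = mex{0,1} = 2
The P-positions (g = 0) in 0..14 are 0, 3, 6, 9, 12.

0, 3, 6, 9, 12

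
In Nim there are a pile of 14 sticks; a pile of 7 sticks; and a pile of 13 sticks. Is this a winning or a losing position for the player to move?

In binary:
  1110  (14)
  0111  (7)
  1101  (13)
  ----
  0100  (4)
The nim-sum is 4 ≠ 0, so this is an N-position: the player to move can win.

Winning position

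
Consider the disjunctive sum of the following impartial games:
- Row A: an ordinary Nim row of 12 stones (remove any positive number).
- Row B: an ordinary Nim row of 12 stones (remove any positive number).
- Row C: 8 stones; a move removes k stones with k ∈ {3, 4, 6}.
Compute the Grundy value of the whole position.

2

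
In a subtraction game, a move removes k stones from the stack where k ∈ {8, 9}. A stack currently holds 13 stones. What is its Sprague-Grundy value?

1

Build the Grundy sequence with g(k) = mex{g(k−s) : s ∈ {8, 9}, s ≤ k}:
g(0) = mex{} = 0
g(1) = mex{} = 0
g(2) = mex{} = 0
g(3) = mex{} = 0
g(4) = mex{} = 0
g(5) = mex{} = 0
g(6) = mex{} = 0
g(7) = mex{} = 0
g(8) = mex{0} = 1
g(9) = mex{0} = 1
g(10) = mex{0} = 1
g(11) = mex{0} = 1
g(12) = mex{0} = 1
g(13) = mex{0} = 1
So g(13) = 1.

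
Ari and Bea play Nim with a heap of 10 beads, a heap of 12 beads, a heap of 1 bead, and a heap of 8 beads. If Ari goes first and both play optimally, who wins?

Write each in binary and XOR column by column:
  1010  (10)
  1100  (12)
  0001  (1)
  1000  (8)
  ----
  1111  (15)
The nim-sum is 15 ≠ 0, so this is an N-position: the player to move can win; Ari has a winning move.

Ari wins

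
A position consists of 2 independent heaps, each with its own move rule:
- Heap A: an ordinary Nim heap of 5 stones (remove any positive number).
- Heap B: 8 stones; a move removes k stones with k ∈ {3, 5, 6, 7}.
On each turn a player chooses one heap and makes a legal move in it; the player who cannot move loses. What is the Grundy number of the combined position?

7

Heap A is a plain Nim heap of size 5, so its Grundy value is 5.
Build the Grundy sequence for heap B with g(k) = mex{g(k−s) : s ∈ {3, 5, 6, 7}, s ≤ k}:
g(0) = mex{} = 0
g(1) = mex{} = 0
g(2) = mex{} = 0
g(3) = mex{0} = 1
g(4) = mex{0} = 1
g(5) = mex{0} = 1
g(6) = mex{0,1} = 2
g(7) = mex{0,1} = 2
g(8) = mex{0,1} = 2
So g(8) = 2.
By the Sprague-Grundy theorem, the Grundy value of a sum of independent games is the XOR of the component values.
Combined value = 5 XOR 2 = 7.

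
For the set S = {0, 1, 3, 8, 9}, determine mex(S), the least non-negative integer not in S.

The values 0, 1 are all present; 2 is the first non-negative integer missing from the set.

2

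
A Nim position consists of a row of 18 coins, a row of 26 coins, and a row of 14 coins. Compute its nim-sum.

6

In binary:
  10010  (18)
  11010  (26)
  01110  (14)
  -----
  00110  (6)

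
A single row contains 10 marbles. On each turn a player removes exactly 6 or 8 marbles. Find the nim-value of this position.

Grundy values for subtraction set {6, 8}:
g(0) = mex{} = 0
g(1) = mex{} = 0
g(2) = mex{} = 0
g(3) = mex{} = 0
g(4) = mex{} = 0
g(5) = mex{} = 0
g(6) = mex{0} = 1
g(7) = mex{0} = 1
g(8) = mex{0} = 1
g(9) = mex{0} = 1
g(10) = mex{0} = 1
So g(10) = 1.

1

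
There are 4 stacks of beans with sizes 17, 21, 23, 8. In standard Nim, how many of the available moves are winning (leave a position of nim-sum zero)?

Compute the nim-sum pairwise:
17 ⊕ 21 = 4
4 ⊕ 23 = 19
19 ⊕ 8 = 27
The overall nim-sum is X = 27. A stack of size p has a winning move iff p XOR X < p (reduce it to p XOR X).
  17: 17 XOR 27 = 10 < 17 — winning move (to 10).
  21: 21 XOR 27 = 14 < 21 — winning move (to 14).
  23: 23 XOR 27 = 12 < 23 — winning move (to 12).
  8: 8 XOR 27 = 19 ≥ 8 — no move.
That gives 3 winning moves.

3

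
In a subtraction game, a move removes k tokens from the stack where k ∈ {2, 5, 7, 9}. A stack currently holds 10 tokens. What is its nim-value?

Compute g(0), g(1), … for moves {2, 5, 7, 9}:
k:     0  1  2  3  4  5  6  7  8  9 10
g(k):  0  0  1  1  0  2  1  3  2  2  3
So g(10) = 3.

3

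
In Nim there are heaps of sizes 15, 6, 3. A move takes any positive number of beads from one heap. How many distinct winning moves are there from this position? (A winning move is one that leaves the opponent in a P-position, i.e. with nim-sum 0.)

Compute the nim-sum pairwise:
15 ^ 6 = 9
9 ^ 3 = 10
The overall nim-sum is X = 10. A heap of size p has a winning move iff p XOR X < p (reduce it to p XOR X).
  15: 15 XOR 10 = 5 < 15 — winning move (to 5).
  6: 6 XOR 10 = 12 ≥ 6 — no move.
  3: 3 XOR 10 = 9 ≥ 3 — no move.
That gives 1 winning move.

1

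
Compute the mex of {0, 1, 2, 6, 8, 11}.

3

The values 0, 1, 2 are all present; 3 is the first non-negative integer missing from the set.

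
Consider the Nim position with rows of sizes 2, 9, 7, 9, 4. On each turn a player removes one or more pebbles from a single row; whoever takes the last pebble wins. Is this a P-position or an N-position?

N-position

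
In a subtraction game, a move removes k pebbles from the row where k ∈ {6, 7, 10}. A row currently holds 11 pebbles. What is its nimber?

1

Grundy values for subtraction set {6, 7, 10}:
k:     0  1  2  3  4  5  6  7  8  9 10 11
g(k):  0  0  0  0  0  0  1  1  1  1  1  1
So g(11) = 1.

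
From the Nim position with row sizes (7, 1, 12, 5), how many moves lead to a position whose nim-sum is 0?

1

Compute the nim-sum pairwise:
7 ^ 1 = 6
6 ^ 12 = 10
10 ^ 5 = 15
The overall nim-sum is X = 15. A row of size p has a winning move iff p XOR X < p (reduce it to p XOR X).
  7: 7 XOR 15 = 8 ≥ 7 — no move.
  1: 1 XOR 15 = 14 ≥ 1 — no move.
  12: 12 XOR 15 = 3 < 12 — winning move (to 3).
  5: 5 XOR 15 = 10 ≥ 5 — no move.
That gives 1 winning move.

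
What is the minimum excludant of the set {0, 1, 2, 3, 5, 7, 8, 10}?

The values 0, 1, 2, 3 are all present; 4 is the first non-negative integer missing from the set.

4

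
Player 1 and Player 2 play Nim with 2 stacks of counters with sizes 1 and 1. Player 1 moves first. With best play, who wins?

Player 2 wins

Compute the nim-sum pairwise:
1 ^ 1 = 0
The nim-sum is 0, so this is a P-position: the player to move is in a losing position under optimal play; Player 1 is about to move from it and so loses — Player 2 wins.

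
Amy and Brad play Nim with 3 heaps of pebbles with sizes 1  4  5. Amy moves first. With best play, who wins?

Compute the nim-sum pairwise:
1 ^ 4 = 5
5 ^ 5 = 0
The nim-sum is 0, so this is a P-position: the player to move is in a losing position under optimal play; Amy is about to move from it and so loses — Brad wins.

Brad wins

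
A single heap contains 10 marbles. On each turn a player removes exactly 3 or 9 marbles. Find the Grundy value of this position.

1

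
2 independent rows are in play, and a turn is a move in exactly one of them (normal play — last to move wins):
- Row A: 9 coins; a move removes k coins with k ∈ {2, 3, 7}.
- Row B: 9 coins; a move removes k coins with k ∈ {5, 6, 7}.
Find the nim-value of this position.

3

Grundy values for row A (subtraction set {2, 3, 7}):
g(0) = mex{} = 0
g(1) = mex{} = 0
g(2) = mex{0} = 1
g(3) = mex{0} = 1
g(4) = mex{0,1} = 2
g(5) = mex{1} = 0
g(6) = mex{1,2} = 0
g(7) = mex{0,2} = 1
g(8) = mex{0} = 1
g(9) = mex{0,1} = 2
So g(9) = 2.
Build the Grundy sequence for row B with g(k) = mex{g(k−s) : s ∈ {5, 6, 7}, s ≤ k}:
g(0) = mex{} = 0
g(1) = mex{} = 0
g(2) = mex{} = 0
g(3) = mex{} = 0
g(4) = mex{} = 0
g(5) = mex{0} = 1
g(6) = mex{0} = 1
g(7) = mex{0} = 1
g(8) = mex{0} = 1
g(9) = mex{0} = 1
So g(9) = 1.
By the Sprague-Grundy theorem, the Grundy value of a sum of independent games is the XOR of the component values.
Combined value = 2 ⊕ 1 = 3.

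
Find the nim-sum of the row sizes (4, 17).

21

Compute the nim-sum pairwise:
4 ⊕ 17 = 21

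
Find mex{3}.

0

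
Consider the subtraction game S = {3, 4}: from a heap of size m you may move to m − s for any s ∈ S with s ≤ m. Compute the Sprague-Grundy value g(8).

0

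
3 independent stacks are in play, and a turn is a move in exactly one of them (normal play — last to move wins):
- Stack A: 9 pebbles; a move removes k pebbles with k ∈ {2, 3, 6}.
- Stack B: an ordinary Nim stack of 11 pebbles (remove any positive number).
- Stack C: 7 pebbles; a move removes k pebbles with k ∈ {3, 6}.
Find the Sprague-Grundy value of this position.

9

Build the Grundy sequence for stack A with g(k) = mex{g(k−s) : s ∈ {2, 3, 6}, s ≤ k}:
g(0) = mex{} = 0
g(1) = mex{} = 0
g(2) = mex{0} = 1
g(3) = mex{0} = 1
g(4) = mex{0,1} = 2
g(5) = mex{1} = 0
g(6) = mex{0,1,2} = 3
g(7) = mex{0,2} = 1
g(8) = mex{0,1,3} = 2
g(9) = mex{1,3} = 0
So g(9) = 0.
Stack B is a plain Nim stack of size 11, so its Grundy value is 11.
Build the Grundy sequence for stack C with g(k) = mex{g(k−s) : s ∈ {3, 6}, s ≤ k}:
g(0) = mex{} = 0
g(1) = mex{} = 0
g(2) = mex{} = 0
g(3) = mex{0} = 1
g(4) = mex{0} = 1
g(5) = mex{0} = 1
g(6) = mex{0,1} = 2
g(7) = mex{0,1} = 2
So g(7) = 2.
By the Sprague-Grundy theorem, the Grundy value of a sum of independent games is the XOR of the component values.
Combined value = 0 ⊕ 11 ⊕ 2 = 9.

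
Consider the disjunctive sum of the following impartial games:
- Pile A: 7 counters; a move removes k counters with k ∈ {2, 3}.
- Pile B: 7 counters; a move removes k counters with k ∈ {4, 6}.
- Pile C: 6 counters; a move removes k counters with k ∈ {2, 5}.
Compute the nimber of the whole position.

Grundy values for pile A (subtraction set {2, 3}):
g(0) = mex{} = 0
g(1) = mex{} = 0
g(2) = mex{0} = 1
g(3) = mex{0} = 1
g(4) = mex{0,1} = 2
g(5) = mex{1} = 0
g(6) = mex{1,2} = 0
g(7) = mex{0,2} = 1
So g(7) = 1.
For pile B, compute g(0), g(1), … with moves {4, 6}:
k:     0  1  2  3  4  5  6  7
g(k):  0  0  0  0  1  1  1  1
So g(7) = 1.
Grundy values for pile C (subtraction set {2, 5}):
k:     0  1  2  3  4  5  6
g(k):  0  0  1  1  0  2  1
So g(6) = 1.
By the Sprague-Grundy theorem, the Grundy value of a sum of independent games is the XOR of the component values.
Combined value = 1 ⊕ 1 ⊕ 1 = 1.

1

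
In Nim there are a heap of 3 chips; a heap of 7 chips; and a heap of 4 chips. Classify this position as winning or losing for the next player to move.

Losing position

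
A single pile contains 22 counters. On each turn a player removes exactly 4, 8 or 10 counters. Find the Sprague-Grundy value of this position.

2

Grundy values for subtraction set {4, 8, 10}:
k:     0  1  2  3  4  5  6  7  8  9 10 11 12 13 14 15 16 17 18 19 20 21 22
g(k):  0  0  0  0  1  1  1  1  2  2  2  2  3  3  0  0  0  0  1  1  1  1  2
So g(22) = 2.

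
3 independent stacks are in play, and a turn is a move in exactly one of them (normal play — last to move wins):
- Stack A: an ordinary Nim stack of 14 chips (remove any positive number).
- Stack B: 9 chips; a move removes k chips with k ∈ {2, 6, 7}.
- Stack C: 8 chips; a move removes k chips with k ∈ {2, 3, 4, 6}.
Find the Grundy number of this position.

14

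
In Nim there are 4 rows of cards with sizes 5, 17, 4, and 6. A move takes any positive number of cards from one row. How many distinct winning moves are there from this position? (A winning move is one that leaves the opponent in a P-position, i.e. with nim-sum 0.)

In binary:
  00101  (5)
  10001  (17)
  00100  (4)
  00110  (6)
  -----
  10110  (22)
The overall nim-sum is X = 22. A row of size p has a winning move iff p XOR X < p (reduce it to p XOR X).
  5: 5 XOR 22 = 19 ≥ 5 — no move.
  17: 17 XOR 22 = 7 < 17 — winning move (to 7).
  4: 4 XOR 22 = 18 ≥ 4 — no move.
  6: 6 XOR 22 = 16 ≥ 6 — no move.
That gives 1 winning move.

1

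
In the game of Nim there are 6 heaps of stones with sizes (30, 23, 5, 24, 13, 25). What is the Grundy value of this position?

Compute the nim-sum pairwise:
30 ^ 23 = 9
9 ^ 5 = 12
12 ^ 24 = 20
20 ^ 13 = 25
25 ^ 25 = 0

0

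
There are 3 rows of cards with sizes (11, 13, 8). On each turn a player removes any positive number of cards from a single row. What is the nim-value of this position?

14

Nim-sum: 11 ⊕ 13 ⊕ 8 = 14.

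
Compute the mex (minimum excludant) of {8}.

0

0 is not in the set, so the mex is 0.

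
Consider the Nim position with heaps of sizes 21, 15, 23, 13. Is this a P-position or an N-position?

P-position

Nim-sum: 21 ^ 15 ^ 23 ^ 13 = 0.
The nim-sum is 0, so this is a P-position: the player to move is in a losing position under optimal play.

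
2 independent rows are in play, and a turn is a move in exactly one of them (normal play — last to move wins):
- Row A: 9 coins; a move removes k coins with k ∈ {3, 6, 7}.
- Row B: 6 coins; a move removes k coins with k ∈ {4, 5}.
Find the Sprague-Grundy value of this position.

2

Grundy values for row A (subtraction set {3, 6, 7}):
k:     0  1  2  3  4  5  6  7  8  9
g(k):  0  0  0  1  1  1  2  2  2  3
So g(9) = 3.
For row B, compute g(0), g(1), … with moves {4, 5}:
g(0) = mex{} = 0
g(1) = mex{} = 0
g(2) = mex{} = 0
g(3) = mex{} = 0
g(4) = mex{0} = 1
g(5) = mex{0} = 1
g(6) = mex{0} = 1
So g(6) = 1.
By the Sprague-Grundy theorem, the Grundy value of a sum of independent games is the XOR of the component values.
Combined value = 3 ⊕ 1 = 2.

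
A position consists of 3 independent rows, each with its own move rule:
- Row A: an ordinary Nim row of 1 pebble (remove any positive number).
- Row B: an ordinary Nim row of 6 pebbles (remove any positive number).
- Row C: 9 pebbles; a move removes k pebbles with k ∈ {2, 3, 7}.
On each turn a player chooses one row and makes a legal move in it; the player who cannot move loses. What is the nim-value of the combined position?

5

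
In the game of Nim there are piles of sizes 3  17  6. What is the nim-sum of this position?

20

Write each in binary and XOR column by column:
  00011  (3)
  10001  (17)
  00110  (6)
  -----
  10100  (20)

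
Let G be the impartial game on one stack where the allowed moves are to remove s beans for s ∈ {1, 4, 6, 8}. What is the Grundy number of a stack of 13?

Grundy values for subtraction set {1, 4, 6, 8}:
k:     0  1  2  3  4  5  6  7  8  9 10 11 12 13
g(k):  0  1  0  1  2  0  1  0  1  2  3  2  0  1
So g(13) = 1.

1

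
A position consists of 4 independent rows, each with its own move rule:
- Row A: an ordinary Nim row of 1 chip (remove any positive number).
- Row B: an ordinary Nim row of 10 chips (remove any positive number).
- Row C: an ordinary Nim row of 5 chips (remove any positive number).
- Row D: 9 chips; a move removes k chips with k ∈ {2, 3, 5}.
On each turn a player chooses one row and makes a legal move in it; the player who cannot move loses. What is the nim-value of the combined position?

15

Row A is a plain Nim row of size 1, so its Grundy value is 1.
Row B is a plain Nim row of size 10, so its Grundy value is 10.
Row C is a plain Nim row of size 5, so its Grundy value is 5.
Build the Grundy sequence for row D with g(k) = mex{g(k−s) : s ∈ {2, 3, 5}, s ≤ k}:
g(0) = mex{} = 0
g(1) = mex{} = 0
g(2) = mex{0} = 1
g(3) = mex{0} = 1
g(4) = mex{0,1} = 2
g(5) = mex{0,1} = 2
g(6) = mex{0,1,2} = 3
g(7) = mex{1,2} = 0
g(8) = mex{1,2,3} = 0
g(9) = mex{0,2,3} = 1
So g(9) = 1.
The value of a disjunctive sum is the nim-sum of the parts.
Combined value = 1 XOR 10 XOR 5 XOR 1 = 15.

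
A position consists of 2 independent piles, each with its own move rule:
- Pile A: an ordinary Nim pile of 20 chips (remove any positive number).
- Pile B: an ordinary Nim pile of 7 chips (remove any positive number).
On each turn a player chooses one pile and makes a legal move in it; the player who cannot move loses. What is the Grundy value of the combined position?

19

Pile A is a plain Nim pile of size 20, so its Grundy value is 20.
Pile B is a plain Nim pile of size 7, so its Grundy value is 7.
The value of a disjunctive sum is the nim-sum of the parts.
Combined value = 20 ⊕ 7 = 19.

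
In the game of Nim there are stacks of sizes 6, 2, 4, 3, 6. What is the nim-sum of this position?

5

Nim-sum: 6 ⊕ 2 ⊕ 4 ⊕ 3 ⊕ 6 = 5.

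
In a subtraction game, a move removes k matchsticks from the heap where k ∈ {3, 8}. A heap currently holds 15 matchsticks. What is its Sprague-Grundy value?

1

Compute g(0), g(1), … for moves {3, 8}:
k:     0  1  2  3  4  5  6  7  8  9 10 11 12 13 14 15
g(k):  0  0  0  1  1  1  0  0  2  1  1  0  0  0  1  1
So g(15) = 1.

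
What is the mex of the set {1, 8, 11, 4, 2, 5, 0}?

3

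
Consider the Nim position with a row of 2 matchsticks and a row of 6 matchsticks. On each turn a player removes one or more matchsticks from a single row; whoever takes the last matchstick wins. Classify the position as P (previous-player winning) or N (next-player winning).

Nim-sum: 2 ^ 6 = 4.
The nim-sum is 4 ≠ 0, so this is an N-position: the player to move can win.

N-position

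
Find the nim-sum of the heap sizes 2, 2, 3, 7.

4

Nim-sum: 2 ⊕ 2 ⊕ 3 ⊕ 7 = 4.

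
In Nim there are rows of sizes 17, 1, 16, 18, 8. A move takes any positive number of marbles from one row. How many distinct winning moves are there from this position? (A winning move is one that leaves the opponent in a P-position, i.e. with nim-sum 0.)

Nim-sum: 17 XOR 1 XOR 16 XOR 18 XOR 8 = 26.
The overall nim-sum is X = 26. A row of size p has a winning move iff p XOR X < p (reduce it to p XOR X).
  17: 17 XOR 26 = 11 < 17 — winning move (to 11).
  1: 1 XOR 26 = 27 ≥ 1 — no move.
  16: 16 XOR 26 = 10 < 16 — winning move (to 10).
  18: 18 XOR 26 = 8 < 18 — winning move (to 8).
  8: 8 XOR 26 = 18 ≥ 8 — no move.
That gives 3 winning moves.

3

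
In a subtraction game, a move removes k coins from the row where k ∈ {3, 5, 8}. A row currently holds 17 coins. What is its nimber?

2

Build the Grundy sequence with g(k) = mex{g(k−s) : s ∈ {3, 5, 8}, s ≤ k}:
k:     0  1  2  3  4  5  6  7  8  9 10 11 12 13 14 15 16 17
g(k):  0  0  0  1  1  1  2  2  2  3  3  0  0  0  1  1  1  2
So g(17) = 2.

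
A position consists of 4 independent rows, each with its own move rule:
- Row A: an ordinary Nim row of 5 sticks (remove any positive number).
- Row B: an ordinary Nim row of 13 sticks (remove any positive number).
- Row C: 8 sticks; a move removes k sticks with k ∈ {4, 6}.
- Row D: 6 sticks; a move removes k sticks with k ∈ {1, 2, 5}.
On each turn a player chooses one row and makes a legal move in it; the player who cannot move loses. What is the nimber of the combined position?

Row A is a plain Nim row of size 5, so its Grundy value is 5.
Row B is a plain Nim row of size 13, so its Grundy value is 13.
Grundy values for row C (subtraction set {4, 6}):
k:     0  1  2  3  4  5  6  7  8
g(k):  0  0  0  0  1  1  1  1  2
So g(8) = 2.
Build the Grundy sequence for row D with g(k) = mex{g(k−s) : s ∈ {1, 2, 5}, s ≤ k}:
g(0) = mex{} = 0
g(1) = mex{0} = 1
g(2) = mex{0,1} = 2
g(3) = mex{1,2} = 0
g(4) = mex{0,2} = 1
g(5) = mex{0,1} = 2
g(6) = mex{1,2} = 0
So g(6) = 0.
By the Sprague-Grundy theorem, the Grundy value of a sum of independent games is the XOR of the component values.
Combined value = 5 ⊕ 13 ⊕ 2 ⊕ 0 = 10.

10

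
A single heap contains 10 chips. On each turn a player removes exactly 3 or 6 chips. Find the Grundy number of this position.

Build the Grundy sequence with g(k) = mex{g(k−s) : s ∈ {3, 6}, s ≤ k}:
k:     0  1  2  3  4  5  6  7  8  9 10
g(k):  0  0  0  1  1  1  2  2  2  0  0
So g(10) = 0.

0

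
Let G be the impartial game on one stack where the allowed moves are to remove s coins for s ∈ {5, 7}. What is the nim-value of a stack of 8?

1

Build the Grundy sequence with g(k) = mex{g(k−s) : s ∈ {5, 7}, s ≤ k}:
g(0) = mex{} = 0
g(1) = mex{} = 0
g(2) = mex{} = 0
g(3) = mex{} = 0
g(4) = mex{} = 0
g(5) = mex{0} = 1
g(6) = mex{0} = 1
g(7) = mex{0} = 1
g(8) = mex{0} = 1
So g(8) = 1.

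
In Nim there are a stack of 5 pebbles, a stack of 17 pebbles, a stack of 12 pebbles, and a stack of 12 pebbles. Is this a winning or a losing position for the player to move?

Winning position

Compute the nim-sum pairwise:
5 ⊕ 17 = 20
20 ⊕ 12 = 24
24 ⊕ 12 = 20
The nim-sum is 20 ≠ 0, so this is an N-position: the player to move can win.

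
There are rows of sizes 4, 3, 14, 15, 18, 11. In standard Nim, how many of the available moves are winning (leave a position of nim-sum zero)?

Write each in binary and XOR column by column:
  00100  (4)
  00011  (3)
  01110  (14)
  01111  (15)
  10010  (18)
  01011  (11)
  -----
  11111  (31)
The overall nim-sum is X = 31. A row of size p has a winning move iff p XOR X < p (reduce it to p XOR X).
  4: 4 XOR 31 = 27 ≥ 4 — no move.
  3: 3 XOR 31 = 28 ≥ 3 — no move.
  14: 14 XOR 31 = 17 ≥ 14 — no move.
  15: 15 XOR 31 = 16 ≥ 15 — no move.
  18: 18 XOR 31 = 13 < 18 — winning move (to 13).
  11: 11 XOR 31 = 20 ≥ 11 — no move.
That gives 1 winning move.

1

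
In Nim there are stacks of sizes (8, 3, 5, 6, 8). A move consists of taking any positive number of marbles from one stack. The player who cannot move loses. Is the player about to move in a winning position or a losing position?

Losing position

Nim-sum: 8 ^ 3 ^ 5 ^ 6 ^ 8 = 0.
The nim-sum is 0, so this is a P-position: the player to move is in a losing position under optimal play.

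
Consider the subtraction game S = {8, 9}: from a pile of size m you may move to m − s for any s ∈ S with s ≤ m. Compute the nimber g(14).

1

Build the Grundy sequence with g(k) = mex{g(k−s) : s ∈ {8, 9}, s ≤ k}:
k:     0  1  2  3  4  5  6  7  8  9 10 11 12 13 14
g(k):  0  0  0  0  0  0  0  0  1  1  1  1  1  1  1
So g(14) = 1.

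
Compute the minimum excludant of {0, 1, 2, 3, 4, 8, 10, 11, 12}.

5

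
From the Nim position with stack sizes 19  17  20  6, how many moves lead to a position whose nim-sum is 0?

3

Nim-sum: 19 ⊕ 17 ⊕ 20 ⊕ 6 = 16.
The overall nim-sum is X = 16. A stack of size p has a winning move iff p XOR X < p (reduce it to p XOR X).
  19: 19 XOR 16 = 3 < 19 — winning move (to 3).
  17: 17 XOR 16 = 1 < 17 — winning move (to 1).
  20: 20 XOR 16 = 4 < 20 — winning move (to 4).
  6: 6 XOR 16 = 22 ≥ 6 — no move.
That gives 3 winning moves.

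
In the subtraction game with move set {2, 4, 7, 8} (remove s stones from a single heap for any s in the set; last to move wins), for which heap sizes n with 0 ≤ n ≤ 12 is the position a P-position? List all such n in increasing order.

Grundy values for subtraction set {2, 4, 7, 8}:
g(0) = mex{} = 0
g(1) = mex{} = 0
g(2) = mex{0} = 1
g(3) = mex{0} = 1
g(4) = mex{0,1} = 2
g(5) = mex{0,1} = 2
g(6) = mex{1,2} = 0
g(7) = mex{0,1,2} = 3
g(8) = mex{0,2} = 1
g(9) = mex{0,1,2,3} = 4
g(10) = mex{0,1} = 2
g(11) = mex{1,2,3,4} = 0
g(12) = mex{1,2} = 0
The P-positions (g = 0) in 0..12 are 0, 1, 6, 11, 12.

0, 1, 6, 11, 12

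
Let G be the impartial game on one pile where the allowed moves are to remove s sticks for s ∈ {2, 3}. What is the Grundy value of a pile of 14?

2

Build the Grundy sequence with g(k) = mex{g(k−s) : s ∈ {2, 3}, s ≤ k}:
k:     0  1  2  3  4  5  6  7  8  9 10 11 12 13 14
g(k):  0  0  1  1  2  0  0  1  1  2  0  0  1  1  2
So g(14) = 2.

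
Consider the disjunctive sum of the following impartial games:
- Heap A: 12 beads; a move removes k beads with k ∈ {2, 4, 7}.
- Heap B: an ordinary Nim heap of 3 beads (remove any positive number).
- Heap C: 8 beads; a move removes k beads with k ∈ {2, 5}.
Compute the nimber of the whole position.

Build the Grundy sequence for heap A with g(k) = mex{g(k−s) : s ∈ {2, 4, 7}, s ≤ k}:
k:     0  1  2  3  4  5  6  7  8  9 10 11 12
g(k):  0  0  1  1  2  2  0  3  1  0  2  1  0
So g(12) = 0.
Heap B is a plain Nim heap of size 3, so its Grundy value is 3.
Grundy values for heap C (subtraction set {2, 5}):
k:     0  1  2  3  4  5  6  7  8
g(k):  0  0  1  1  0  2  1  0  0
So g(8) = 0.
The value of a disjunctive sum is the nim-sum of the parts.
Combined value = 0 XOR 3 XOR 0 = 3.

3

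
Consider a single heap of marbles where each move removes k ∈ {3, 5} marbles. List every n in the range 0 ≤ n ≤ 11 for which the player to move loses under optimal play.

0, 1, 2, 8, 9, 10

Compute g(0), g(1), … for moves {3, 5}:
g(0) = mex{} = 0
g(1) = mex{} = 0
g(2) = mex{} = 0
g(3) = mex{0} = 1
g(4) = mex{0} = 1
g(5) = mex{0} = 1
g(6) = mex{0,1} = 2
g(7) = mex{0,1} = 2
g(8) = mex{1} = 0
g(9) = mex{1,2} = 0
g(10) = mex{1,2} = 0
g(11) = mex{0,2} = 1
The P-positions (g = 0) in 0..11 are 0, 1, 2, 8, 9, 10.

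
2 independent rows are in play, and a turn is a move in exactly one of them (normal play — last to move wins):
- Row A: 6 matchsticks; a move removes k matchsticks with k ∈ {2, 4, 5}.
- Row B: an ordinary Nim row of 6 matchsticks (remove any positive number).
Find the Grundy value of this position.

Grundy values for row A (subtraction set {2, 4, 5}):
k:     0  1  2  3  4  5  6
g(k):  0  0  1  1  2  2  3
So g(6) = 3.
Row B is a plain Nim row of size 6, so its Grundy value is 6.
By the Sprague-Grundy theorem, the Grundy value of a sum of independent games is the XOR of the component values.
Combined value = 3 XOR 6 = 5.

5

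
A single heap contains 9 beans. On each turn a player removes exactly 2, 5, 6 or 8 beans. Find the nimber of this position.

Compute g(0), g(1), … for moves {2, 5, 6, 8}:
k:     0  1  2  3  4  5  6  7  8  9
g(k):  0  0  1  1  0  2  1  3  2  2
So g(9) = 2.

2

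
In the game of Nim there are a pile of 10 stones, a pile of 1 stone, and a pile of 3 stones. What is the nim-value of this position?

8

Compute the nim-sum pairwise:
10 ^ 1 = 11
11 ^ 3 = 8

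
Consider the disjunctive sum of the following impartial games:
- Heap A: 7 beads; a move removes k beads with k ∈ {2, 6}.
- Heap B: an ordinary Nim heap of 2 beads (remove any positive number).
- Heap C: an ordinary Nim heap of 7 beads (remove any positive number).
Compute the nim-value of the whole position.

4

For heap A, compute g(0), g(1), … with moves {2, 6}:
k:     0  1  2  3  4  5  6  7
g(k):  0  0  1  1  0  0  1  1
So g(7) = 1.
Heap B is a plain Nim heap of size 2, so its Grundy value is 2.
Heap C is a plain Nim heap of size 7, so its Grundy value is 7.
By the Sprague-Grundy theorem, the Grundy value of a sum of independent games is the XOR of the component values.
Combined value = 1 XOR 2 XOR 7 = 4.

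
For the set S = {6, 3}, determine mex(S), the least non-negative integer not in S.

0

0 is not in the set, so the mex is 0.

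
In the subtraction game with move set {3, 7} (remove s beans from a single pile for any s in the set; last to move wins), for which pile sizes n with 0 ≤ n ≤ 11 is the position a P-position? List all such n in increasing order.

0, 1, 2, 6, 10, 11

Build the Grundy sequence with g(k) = mex{g(k−s) : s ∈ {3, 7}, s ≤ k}:
g(0) = mex{} = 0
g(1) = mex{} = 0
g(2) = mex{} = 0
g(3) = mex{0} = 1
g(4) = mex{0} = 1
g(5) = mex{0} = 1
g(6) = mex{1} = 0
g(7) = mex{0,1} = 2
g(8) = mex{0,1} = 2
g(9) = mex{0} = 1
g(10) = mex{1,2} = 0
g(11) = mex{1,2} = 0
The P-positions (g = 0) in 0..11 are 0, 1, 2, 6, 10, 11.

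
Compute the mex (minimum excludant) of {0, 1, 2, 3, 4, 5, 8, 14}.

6

The values 0, 1, 2, 3, 4, 5 are all present; 6 is the first non-negative integer missing from the set.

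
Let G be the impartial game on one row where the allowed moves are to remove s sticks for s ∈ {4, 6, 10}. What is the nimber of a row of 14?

0

Compute g(0), g(1), … for moves {4, 6, 10}:
k:     0  1  2  3  4  5  6  7  8  9 10 11 12 13 14
g(k):  0  0  0  0  1  1  1  1  2  2  2  2  3  3  0
So g(14) = 0.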